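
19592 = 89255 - 69663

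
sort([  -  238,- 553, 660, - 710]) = [ - 710,-553, - 238, 660]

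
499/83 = 499/83  =  6.01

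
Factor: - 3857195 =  - 5^1 * 771439^1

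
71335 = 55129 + 16206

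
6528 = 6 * 1088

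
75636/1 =75636  =  75636.00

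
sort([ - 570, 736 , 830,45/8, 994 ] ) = [ -570, 45/8,  736, 830, 994]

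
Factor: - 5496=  - 2^3*3^1*229^1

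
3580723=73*49051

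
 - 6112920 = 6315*( - 968) 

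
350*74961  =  26236350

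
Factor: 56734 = 2^1*19^1*1493^1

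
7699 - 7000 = 699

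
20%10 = 0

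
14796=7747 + 7049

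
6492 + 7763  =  14255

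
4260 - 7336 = -3076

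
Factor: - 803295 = -3^2*5^1*17851^1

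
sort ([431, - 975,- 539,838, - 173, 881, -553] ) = [ - 975, -553, - 539, -173 , 431 , 838,  881]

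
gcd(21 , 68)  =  1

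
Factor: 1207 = 17^1*71^1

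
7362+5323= 12685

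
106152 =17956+88196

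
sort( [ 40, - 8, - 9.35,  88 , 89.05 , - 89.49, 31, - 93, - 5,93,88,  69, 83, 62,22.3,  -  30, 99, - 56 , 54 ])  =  [ -93, - 89.49, - 56, -30, - 9.35, - 8, - 5, 22.3 , 31, 40, 54, 62, 69 , 83,88, 88,  89.05,93, 99] 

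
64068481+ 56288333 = 120356814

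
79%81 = 79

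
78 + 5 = 83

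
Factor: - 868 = -2^2*7^1*31^1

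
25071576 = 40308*622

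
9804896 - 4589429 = 5215467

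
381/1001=381/1001 = 0.38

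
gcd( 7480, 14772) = 4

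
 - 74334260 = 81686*( - 910) 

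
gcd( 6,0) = 6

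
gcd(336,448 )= 112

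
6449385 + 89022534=95471919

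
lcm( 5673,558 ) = 34038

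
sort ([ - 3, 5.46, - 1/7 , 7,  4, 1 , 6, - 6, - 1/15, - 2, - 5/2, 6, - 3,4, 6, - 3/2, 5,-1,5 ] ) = [ - 6, - 3, - 3  , - 5/2,-2, - 3/2,  -  1 , - 1/7, - 1/15,1, 4,4, 5, 5 , 5.46,6, 6,6, 7] 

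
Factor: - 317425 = - 5^2 * 12697^1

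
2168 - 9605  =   -7437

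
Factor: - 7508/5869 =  - 2^2*1877^1*5869^( - 1) 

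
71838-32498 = 39340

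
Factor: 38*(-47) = - 1786 = -2^1*19^1 * 47^1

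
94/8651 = 94/8651 = 0.01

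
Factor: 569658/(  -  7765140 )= - 94943/1294190=- 2^( - 1) * 5^( - 1) *19^2* 263^1*129419^(-1) 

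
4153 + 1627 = 5780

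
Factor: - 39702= - 2^1*3^1*13^1*509^1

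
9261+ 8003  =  17264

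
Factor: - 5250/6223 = -750/889= - 2^1*3^1*5^3  *7^( - 1)*127^( - 1 ) 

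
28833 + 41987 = 70820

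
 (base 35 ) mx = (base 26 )14n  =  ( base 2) 1100100011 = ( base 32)p3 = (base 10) 803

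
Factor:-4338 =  -2^1 * 3^2*241^1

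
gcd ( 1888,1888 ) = 1888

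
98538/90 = 16423/15 = 1094.87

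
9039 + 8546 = 17585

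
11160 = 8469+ 2691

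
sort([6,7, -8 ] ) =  [-8, 6 , 7]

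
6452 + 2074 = 8526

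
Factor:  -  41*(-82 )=3362 = 2^1*41^2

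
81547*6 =489282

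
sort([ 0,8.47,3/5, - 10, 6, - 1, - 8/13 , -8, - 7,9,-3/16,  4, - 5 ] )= [ - 10, - 8 , - 7,-5, - 1, - 8/13, - 3/16,0,3/5,4,  6,8.47, 9]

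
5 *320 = 1600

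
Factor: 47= 47^1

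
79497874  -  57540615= 21957259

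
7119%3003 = 1113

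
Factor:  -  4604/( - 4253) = 2^2*1151^1*4253^(-1 ) 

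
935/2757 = 935/2757 = 0.34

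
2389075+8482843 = 10871918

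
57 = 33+24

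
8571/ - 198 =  - 2857/66 =- 43.29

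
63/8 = 7  +  7/8 = 7.88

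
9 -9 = 0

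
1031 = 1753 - 722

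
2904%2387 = 517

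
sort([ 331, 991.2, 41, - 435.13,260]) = [-435.13, 41,260,331, 991.2]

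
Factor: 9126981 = 3^2*653^1*1553^1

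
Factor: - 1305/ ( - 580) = 2^( -2)*3^2 = 9/4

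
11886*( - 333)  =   - 3958038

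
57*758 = 43206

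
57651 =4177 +53474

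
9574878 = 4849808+4725070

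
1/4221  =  1/4221 = 0.00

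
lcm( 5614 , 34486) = 241402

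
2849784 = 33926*84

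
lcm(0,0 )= 0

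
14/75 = 14/75 = 0.19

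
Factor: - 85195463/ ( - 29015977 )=139^1*691^1*887^1*3203^( - 1) *9059^(- 1)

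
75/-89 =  - 1 + 14/89=-  0.84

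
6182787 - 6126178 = 56609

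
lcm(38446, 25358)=1191826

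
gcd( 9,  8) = 1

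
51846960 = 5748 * 9020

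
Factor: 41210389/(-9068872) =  - 2^( - 3 )*11^1*41^( - 1 )*43^( - 1) * 643^( - 1)*3746399^1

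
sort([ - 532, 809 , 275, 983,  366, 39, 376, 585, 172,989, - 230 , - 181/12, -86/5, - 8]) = [ - 532, - 230,-86/5, - 181/12, - 8, 39 , 172, 275,366, 376,585, 809, 983, 989] 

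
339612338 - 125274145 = 214338193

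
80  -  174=- 94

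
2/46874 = 1/23437 = 0.00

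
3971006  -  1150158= 2820848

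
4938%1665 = 1608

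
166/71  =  166/71 = 2.34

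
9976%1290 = 946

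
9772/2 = 4886 = 4886.00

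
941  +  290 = 1231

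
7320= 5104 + 2216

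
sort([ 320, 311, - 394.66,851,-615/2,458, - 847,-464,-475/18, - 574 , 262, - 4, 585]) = [-847, - 574, - 464,- 394.66,-615/2,-475/18,-4,262, 311  ,  320, 458,585,851 ]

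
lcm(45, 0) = 0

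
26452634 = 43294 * 611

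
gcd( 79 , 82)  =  1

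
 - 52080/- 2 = 26040 + 0/1=26040.00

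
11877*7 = 83139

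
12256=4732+7524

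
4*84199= 336796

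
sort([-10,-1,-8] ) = [- 10, - 8, - 1 ] 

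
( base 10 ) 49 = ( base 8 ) 61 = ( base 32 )1h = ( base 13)3a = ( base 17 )2f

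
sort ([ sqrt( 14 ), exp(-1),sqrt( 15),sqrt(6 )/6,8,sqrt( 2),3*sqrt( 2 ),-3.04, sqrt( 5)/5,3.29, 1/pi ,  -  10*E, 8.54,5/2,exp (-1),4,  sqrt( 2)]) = [ - 10*E, - 3.04, 1/pi, exp(-1), exp( - 1 ),sqrt( 6)/6 , sqrt(5)/5,  sqrt(2 ),sqrt( 2 ), 5/2,3.29, sqrt(14), sqrt(15 ), 4, 3*sqrt(2) , 8,8.54]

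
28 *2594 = 72632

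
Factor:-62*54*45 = -150660 = - 2^2*3^5*5^1*31^1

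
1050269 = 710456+339813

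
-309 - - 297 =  - 12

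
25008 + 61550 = 86558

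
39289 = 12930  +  26359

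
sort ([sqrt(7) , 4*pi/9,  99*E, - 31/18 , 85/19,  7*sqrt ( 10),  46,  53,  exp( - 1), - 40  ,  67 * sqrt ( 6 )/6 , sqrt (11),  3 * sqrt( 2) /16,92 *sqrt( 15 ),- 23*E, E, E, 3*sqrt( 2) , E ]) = [ - 23*E, - 40, - 31/18, 3*sqrt( 2)/16,exp( - 1), 4*pi/9,sqrt( 7), E, E,E, sqrt( 11),  3*sqrt( 2),85/19,7*sqrt( 10),67*sqrt(6)/6,46,  53, 99 * E, 92*sqrt( 15 ) ]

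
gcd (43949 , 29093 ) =619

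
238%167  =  71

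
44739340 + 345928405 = 390667745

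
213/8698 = 213/8698 = 0.02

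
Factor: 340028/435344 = 503/644 = 2^ ( - 2)*7^( - 1)*23^(  -  1)*503^1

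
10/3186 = 5/1593 = 0.00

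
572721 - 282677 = 290044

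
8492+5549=14041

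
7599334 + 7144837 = 14744171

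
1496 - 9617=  - 8121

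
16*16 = 256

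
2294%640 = 374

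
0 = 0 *953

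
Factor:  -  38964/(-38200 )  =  2^(-1 )*3^1*5^ (-2)*17^1 = 51/50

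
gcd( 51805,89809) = 1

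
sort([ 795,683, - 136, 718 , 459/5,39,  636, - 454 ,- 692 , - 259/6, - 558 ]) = [ - 692, - 558, - 454, - 136, - 259/6,39, 459/5,636,683,718, 795]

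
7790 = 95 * 82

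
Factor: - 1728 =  - 2^6 * 3^3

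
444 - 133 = 311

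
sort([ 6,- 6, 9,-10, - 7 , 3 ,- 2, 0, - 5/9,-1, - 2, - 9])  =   [ - 10 ,- 9, - 7, - 6 , - 2, - 2, - 1, - 5/9,0, 3, 6,9]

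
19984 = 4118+15866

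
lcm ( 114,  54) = 1026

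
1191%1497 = 1191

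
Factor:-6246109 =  - 89^1*70181^1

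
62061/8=7757 + 5/8 = 7757.62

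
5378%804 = 554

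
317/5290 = 317/5290  =  0.06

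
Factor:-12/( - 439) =2^2*3^1*439^ (  -  1)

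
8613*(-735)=-6330555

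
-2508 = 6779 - 9287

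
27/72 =3/8=0.38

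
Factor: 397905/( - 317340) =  - 2^(-2)*3^(-1)*43^( - 1)*647^1 = - 647/516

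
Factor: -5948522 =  - 2^1*71^1*163^1 * 257^1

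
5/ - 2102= -1 +2097/2102=- 0.00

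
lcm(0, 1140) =0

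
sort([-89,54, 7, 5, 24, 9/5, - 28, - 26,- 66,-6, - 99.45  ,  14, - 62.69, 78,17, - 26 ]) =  [ - 99.45, - 89,-66, - 62.69, - 28, - 26,  -  26, - 6, 9/5,5, 7, 14,17, 24, 54, 78 ] 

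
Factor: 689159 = 53^1* 13003^1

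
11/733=11/733 = 0.02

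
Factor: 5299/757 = 7^1 = 7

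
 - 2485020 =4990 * (-498 )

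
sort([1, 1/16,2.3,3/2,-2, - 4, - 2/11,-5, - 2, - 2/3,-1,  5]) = [ - 5,-4,-2,-2,-1,-2/3,  -  2/11,1/16 , 1,3/2,2.3 , 5 ]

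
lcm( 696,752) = 65424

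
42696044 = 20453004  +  22243040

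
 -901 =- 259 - 642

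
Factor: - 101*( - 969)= 3^1*17^1*19^1*101^1 = 97869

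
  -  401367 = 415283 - 816650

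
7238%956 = 546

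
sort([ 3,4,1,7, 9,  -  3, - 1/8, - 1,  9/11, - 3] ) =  [ - 3, - 3, - 1 , - 1/8, 9/11, 1,3,4, 7, 9]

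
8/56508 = 2/14127=0.00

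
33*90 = 2970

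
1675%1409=266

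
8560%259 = 13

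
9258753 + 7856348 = 17115101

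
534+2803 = 3337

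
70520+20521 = 91041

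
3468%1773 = 1695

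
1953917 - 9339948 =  - 7386031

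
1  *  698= 698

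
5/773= 5/773= 0.01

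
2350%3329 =2350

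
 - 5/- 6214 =5/6214 = 0.00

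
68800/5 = 13760 =13760.00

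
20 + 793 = 813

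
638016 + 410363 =1048379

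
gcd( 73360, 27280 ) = 80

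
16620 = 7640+8980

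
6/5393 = 6/5393 = 0.00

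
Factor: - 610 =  - 2^1*5^1*61^1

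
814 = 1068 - 254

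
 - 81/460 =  - 81/460 = - 0.18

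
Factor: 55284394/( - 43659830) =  - 59191/46745= - 5^( - 1)* 11^1*5381^1*9349^(  -  1)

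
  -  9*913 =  - 8217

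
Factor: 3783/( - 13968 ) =-13/48 = - 2^( - 4)*3^( - 1)*13^1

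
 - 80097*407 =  - 32599479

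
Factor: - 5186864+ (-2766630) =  - 7953494 = - 2^1*389^1* 10223^1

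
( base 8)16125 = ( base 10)7253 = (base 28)971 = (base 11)54A4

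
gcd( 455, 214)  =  1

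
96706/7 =13815  +  1/7 = 13815.14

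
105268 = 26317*4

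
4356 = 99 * 44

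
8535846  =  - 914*( - 9339 ) 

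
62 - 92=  - 30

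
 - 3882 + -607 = -4489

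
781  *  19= 14839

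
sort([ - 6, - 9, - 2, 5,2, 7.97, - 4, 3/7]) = [ - 9, - 6, - 4, - 2,  3/7,2,5,7.97]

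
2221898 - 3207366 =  - 985468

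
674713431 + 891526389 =1566239820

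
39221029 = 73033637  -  33812608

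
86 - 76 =10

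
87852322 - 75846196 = 12006126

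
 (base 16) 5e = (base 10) 94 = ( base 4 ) 1132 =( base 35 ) 2O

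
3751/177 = 21+34/177 = 21.19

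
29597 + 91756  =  121353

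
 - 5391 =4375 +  - 9766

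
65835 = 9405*7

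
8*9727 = 77816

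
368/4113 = 368/4113 = 0.09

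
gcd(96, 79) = 1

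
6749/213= 6749/213   =  31.69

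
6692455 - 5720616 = 971839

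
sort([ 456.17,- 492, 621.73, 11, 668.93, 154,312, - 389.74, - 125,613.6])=[ - 492, - 389.74, - 125  ,  11  ,  154, 312,456.17,613.6,621.73 , 668.93 ] 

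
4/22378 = 2/11189 = 0.00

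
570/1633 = 570/1633 = 0.35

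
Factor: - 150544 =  - 2^4*97^2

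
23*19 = 437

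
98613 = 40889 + 57724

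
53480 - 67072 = -13592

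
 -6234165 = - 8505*733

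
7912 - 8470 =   -  558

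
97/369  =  97/369 = 0.26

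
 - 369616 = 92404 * ( - 4 ) 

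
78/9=26/3 = 8.67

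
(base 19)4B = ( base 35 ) 2H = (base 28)33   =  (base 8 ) 127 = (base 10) 87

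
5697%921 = 171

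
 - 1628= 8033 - 9661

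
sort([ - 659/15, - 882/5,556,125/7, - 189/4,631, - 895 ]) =[-895,  -  882/5, - 189/4, - 659/15,125/7,556,631 ]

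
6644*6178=41046632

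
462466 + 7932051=8394517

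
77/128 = 77/128 = 0.60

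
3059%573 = 194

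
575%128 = 63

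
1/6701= 1/6701=0.00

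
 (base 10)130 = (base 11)109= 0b10000010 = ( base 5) 1010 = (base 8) 202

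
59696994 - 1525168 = 58171826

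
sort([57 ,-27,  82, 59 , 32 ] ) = [ - 27,32,57,  59, 82]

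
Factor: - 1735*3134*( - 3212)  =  2^3 * 5^1 * 11^1 *73^1*347^1*1567^1 = 17465217880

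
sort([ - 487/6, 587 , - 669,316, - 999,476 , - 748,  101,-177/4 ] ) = [-999, - 748,-669, - 487/6 ,-177/4,101 , 316, 476,587]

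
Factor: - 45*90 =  - 2^1*3^4*5^2  =  - 4050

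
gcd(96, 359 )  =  1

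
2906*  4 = 11624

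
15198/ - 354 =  - 43 + 4/59= - 42.93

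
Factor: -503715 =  - 3^1*5^1 * 33581^1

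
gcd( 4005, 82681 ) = 89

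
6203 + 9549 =15752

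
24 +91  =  115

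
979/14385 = 979/14385= 0.07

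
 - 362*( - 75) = 27150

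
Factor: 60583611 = 3^1*11^2*47^1*53^1*67^1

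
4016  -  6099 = - 2083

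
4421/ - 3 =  - 1474 + 1/3 = - 1473.67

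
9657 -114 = 9543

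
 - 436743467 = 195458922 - 632202389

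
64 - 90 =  - 26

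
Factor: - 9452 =-2^2*17^1*139^1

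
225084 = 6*37514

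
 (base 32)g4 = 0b1000000100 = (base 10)516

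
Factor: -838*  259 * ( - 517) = 112210714   =  2^1*7^1*11^1 * 37^1* 47^1 * 419^1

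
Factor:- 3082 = - 2^1*23^1 *67^1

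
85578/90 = 14263/15 = 950.87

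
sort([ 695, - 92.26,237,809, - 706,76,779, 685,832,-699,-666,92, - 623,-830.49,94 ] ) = [ -830.49, - 706, - 699,-666, - 623,  -  92.26, 76, 92, 94,237, 685,695,779, 809, 832 ]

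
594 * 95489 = 56720466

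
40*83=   3320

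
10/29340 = 1/2934 = 0.00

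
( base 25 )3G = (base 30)31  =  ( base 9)111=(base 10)91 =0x5b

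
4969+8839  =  13808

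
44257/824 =44257/824 = 53.71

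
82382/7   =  11768 + 6/7 = 11768.86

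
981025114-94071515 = 886953599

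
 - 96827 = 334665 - 431492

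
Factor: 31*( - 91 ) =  -7^1 * 13^1*31^1= -2821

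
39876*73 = 2910948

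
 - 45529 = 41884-87413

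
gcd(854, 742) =14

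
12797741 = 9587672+3210069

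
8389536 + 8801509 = 17191045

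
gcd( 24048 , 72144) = 24048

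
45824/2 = 22912 = 22912.00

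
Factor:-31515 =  - 3^1*5^1*11^1*191^1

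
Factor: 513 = 3^3 * 19^1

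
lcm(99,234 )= 2574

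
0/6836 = 0 = 0.00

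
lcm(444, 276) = 10212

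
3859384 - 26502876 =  - 22643492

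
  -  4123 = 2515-6638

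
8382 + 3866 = 12248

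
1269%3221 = 1269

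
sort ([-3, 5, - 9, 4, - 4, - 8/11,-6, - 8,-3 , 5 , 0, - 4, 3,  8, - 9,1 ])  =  [ - 9, - 9, - 8 , - 6,-4, - 4 , - 3, - 3, - 8/11,0, 1, 3, 4, 5 , 5,8]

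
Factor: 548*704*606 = 2^9*3^1*11^1*101^1*137^1= 233789952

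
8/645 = 8/645 = 0.01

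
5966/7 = 5966/7= 852.29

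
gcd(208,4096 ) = 16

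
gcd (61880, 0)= 61880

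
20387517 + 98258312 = 118645829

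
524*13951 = 7310324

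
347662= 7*49666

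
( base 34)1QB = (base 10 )2051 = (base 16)803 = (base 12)122b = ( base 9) 2728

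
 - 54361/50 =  - 54361/50 = - 1087.22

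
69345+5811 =75156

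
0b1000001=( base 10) 65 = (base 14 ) 49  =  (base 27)2b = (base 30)25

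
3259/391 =3259/391 = 8.34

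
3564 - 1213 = 2351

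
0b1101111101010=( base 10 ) 7146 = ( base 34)666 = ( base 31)7dg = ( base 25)BAL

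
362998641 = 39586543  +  323412098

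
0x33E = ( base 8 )1476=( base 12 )592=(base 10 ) 830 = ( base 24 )1ae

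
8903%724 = 215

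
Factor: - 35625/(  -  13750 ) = 2^( - 1)*3^1 * 11^( - 1)*19^1 =57/22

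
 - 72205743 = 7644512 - 79850255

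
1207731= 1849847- 642116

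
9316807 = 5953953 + 3362854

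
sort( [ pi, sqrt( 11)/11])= [ sqrt(11 ) /11, pi]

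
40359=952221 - 911862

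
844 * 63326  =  53447144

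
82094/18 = 4560 + 7/9 = 4560.78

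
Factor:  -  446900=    -2^2*5^2*41^1*109^1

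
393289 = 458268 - 64979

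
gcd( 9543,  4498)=1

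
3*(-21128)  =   - 63384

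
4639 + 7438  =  12077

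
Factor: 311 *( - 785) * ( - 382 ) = 93259570 = 2^1*5^1 *157^1*191^1*311^1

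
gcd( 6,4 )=2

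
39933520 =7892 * 5060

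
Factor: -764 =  - 2^2*191^1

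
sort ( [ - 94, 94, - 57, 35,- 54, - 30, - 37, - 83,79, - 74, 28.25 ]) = [ - 94, - 83 , - 74, - 57,-54,-37, - 30,28.25, 35,79,  94] 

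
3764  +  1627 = 5391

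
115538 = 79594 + 35944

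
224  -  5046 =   -  4822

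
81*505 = 40905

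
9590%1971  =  1706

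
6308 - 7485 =-1177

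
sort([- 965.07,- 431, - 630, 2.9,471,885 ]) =[  -  965.07, - 630, - 431,2.9,471, 885] 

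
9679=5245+4434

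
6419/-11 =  - 6419/11 = - 583.55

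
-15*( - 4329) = 64935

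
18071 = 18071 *1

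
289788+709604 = 999392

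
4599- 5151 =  - 552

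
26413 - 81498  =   - 55085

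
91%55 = 36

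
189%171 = 18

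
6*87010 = 522060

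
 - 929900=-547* 1700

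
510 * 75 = 38250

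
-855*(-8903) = 7612065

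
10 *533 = 5330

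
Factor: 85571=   85571^1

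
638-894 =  - 256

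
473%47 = 3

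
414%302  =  112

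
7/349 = 7/349 = 0.02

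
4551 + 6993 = 11544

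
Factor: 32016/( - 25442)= -2^3*3^1*23^1*29^1*12721^( - 1)=- 16008/12721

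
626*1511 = 945886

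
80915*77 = 6230455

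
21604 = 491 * 44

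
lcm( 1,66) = 66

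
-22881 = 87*( - 263) 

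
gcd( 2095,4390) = 5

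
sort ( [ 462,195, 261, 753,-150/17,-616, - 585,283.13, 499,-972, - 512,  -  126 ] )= [ - 972, - 616,-585,-512,-126 ,-150/17, 195, 261 , 283.13,462,  499 , 753 ] 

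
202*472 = 95344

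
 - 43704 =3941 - 47645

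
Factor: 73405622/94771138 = 36702811/47385569 = 7^( - 1) * 11^( - 1)  *  71^1*139^1*227^( - 1 )*2711^ ( - 1)*3719^1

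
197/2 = 98+ 1/2 = 98.50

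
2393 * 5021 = 12015253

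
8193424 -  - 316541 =8509965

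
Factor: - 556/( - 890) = 278/445  =  2^1*5^(  -  1)*89^( - 1 ) * 139^1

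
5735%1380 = 215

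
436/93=436/93=4.69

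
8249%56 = 17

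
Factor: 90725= 5^2 *19^1 * 191^1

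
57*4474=255018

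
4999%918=409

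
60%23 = 14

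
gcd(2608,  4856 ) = 8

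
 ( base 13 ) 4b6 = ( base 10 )825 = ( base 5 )11300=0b1100111001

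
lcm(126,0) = 0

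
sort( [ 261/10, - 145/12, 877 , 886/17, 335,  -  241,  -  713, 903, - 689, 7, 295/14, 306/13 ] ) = [-713,  -  689, - 241, - 145/12,  7,295/14,306/13,261/10,  886/17,335,877, 903] 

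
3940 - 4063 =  - 123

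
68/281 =68/281  =  0.24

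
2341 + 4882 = 7223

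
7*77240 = 540680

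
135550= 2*67775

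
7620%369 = 240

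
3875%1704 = 467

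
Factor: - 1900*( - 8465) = 2^2*5^3*19^1* 1693^1 = 16083500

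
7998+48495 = 56493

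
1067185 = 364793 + 702392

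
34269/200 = 34269/200 = 171.34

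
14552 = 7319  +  7233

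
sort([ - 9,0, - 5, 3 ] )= [-9, - 5,  0,3 ]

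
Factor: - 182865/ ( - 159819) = 365/319 = 5^1*11^( - 1)*29^(- 1)*73^1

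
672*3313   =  2226336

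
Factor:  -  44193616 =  - 2^4*73^1*157^1*241^1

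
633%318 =315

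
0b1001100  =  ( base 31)2e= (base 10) 76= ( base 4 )1030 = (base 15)51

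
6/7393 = 6/7393= 0.00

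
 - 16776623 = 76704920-93481543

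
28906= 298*97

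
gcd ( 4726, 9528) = 2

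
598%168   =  94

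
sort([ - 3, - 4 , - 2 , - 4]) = [-4, - 4, - 3,-2] 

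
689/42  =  689/42 = 16.40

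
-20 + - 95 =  - 115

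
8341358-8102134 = 239224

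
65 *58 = 3770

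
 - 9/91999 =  -9/91999 = -0.00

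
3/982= 3/982 = 0.00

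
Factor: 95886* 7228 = 693064008 = 2^3* 3^2*7^1*13^1 * 139^1*761^1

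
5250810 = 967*5430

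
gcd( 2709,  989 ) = 43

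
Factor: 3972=2^2 * 3^1 * 331^1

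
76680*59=4524120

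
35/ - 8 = - 35/8 = - 4.38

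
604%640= 604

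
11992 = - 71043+83035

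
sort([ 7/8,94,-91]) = [ - 91,7/8,94 ] 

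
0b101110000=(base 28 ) D4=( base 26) e4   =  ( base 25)EI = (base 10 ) 368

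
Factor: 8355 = 3^1 * 5^1*557^1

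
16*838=13408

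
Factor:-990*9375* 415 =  - 3851718750 = - 2^1*3^3*5^7*11^1*83^1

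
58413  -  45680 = 12733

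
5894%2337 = 1220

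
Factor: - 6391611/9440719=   -  3^2*31^2 * 97^( - 1 )*739^1*97327^( - 1 ) 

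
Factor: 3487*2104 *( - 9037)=-2^3 *7^1*11^1*263^1*317^1 * 1291^1 =-66301287976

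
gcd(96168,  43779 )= 3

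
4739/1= 4739 = 4739.00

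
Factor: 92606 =2^1*19^1*2437^1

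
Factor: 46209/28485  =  73/45 =3^( - 2)*5^( - 1)*73^1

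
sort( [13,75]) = [ 13,75]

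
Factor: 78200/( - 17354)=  - 2^2*5^2*17^1*23^1*8677^ ( - 1 ) = - 39100/8677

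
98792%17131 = 13137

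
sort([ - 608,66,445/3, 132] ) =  [ - 608,  66,132,445/3 ]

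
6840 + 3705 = 10545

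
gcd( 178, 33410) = 2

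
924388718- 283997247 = 640391471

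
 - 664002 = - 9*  73778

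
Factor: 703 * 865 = 608095 = 5^1 * 19^1* 37^1 *173^1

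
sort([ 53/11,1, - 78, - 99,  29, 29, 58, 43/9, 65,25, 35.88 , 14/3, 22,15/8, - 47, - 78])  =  [ - 99, - 78, - 78, - 47,1,15/8 , 14/3,  43/9,  53/11,22,25, 29, 29,35.88,58,65 ]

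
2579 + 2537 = 5116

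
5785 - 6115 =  - 330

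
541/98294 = 541/98294 = 0.01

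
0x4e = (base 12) 66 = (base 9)86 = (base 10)78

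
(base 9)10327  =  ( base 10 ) 6829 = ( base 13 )3154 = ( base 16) 1AAD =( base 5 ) 204304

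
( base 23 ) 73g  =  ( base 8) 7314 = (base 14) 1548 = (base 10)3788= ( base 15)11c8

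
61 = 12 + 49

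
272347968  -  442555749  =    -  170207781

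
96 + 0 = 96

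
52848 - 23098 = 29750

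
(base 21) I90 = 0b1111110111111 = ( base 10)8127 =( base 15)261C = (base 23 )F88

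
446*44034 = 19639164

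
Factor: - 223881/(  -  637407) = 3^( - 1 )*7^2*1523^1 * 70823^(  -  1 )   =  74627/212469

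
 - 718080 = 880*( - 816)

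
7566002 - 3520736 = 4045266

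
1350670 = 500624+850046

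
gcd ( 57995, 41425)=8285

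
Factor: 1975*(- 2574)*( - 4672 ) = 2^7*3^2*5^2* 11^1 * 13^1*73^1 * 79^1  =  23750812800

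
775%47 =23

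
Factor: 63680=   2^6*5^1*199^1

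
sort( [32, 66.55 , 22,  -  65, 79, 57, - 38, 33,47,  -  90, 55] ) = [- 90, - 65, - 38, 22, 32,33,47, 55, 57,66.55,79 ]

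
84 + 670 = 754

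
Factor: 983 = 983^1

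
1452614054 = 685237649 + 767376405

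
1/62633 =1/62633 = 0.00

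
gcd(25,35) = 5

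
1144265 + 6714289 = 7858554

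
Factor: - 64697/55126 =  - 2^(-1)* 31^1*43^ (-1)*641^(  -  1)*2087^1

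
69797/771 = 90  +  407/771 = 90.53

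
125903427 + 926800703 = 1052704130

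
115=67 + 48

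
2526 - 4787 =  - 2261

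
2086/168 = 12 + 5/12 = 12.42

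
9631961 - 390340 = 9241621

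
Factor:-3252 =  - 2^2*3^1*271^1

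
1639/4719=149/429=0.35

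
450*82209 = 36994050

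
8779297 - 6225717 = 2553580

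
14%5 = 4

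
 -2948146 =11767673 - 14715819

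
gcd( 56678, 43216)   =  2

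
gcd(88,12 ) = 4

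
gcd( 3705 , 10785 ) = 15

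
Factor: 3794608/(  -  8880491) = - 2^4*237163^1 * 8880491^ ( - 1)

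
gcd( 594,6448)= 2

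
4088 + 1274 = 5362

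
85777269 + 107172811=192950080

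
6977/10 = 6977/10= 697.70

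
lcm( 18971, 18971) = 18971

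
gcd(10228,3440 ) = 4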